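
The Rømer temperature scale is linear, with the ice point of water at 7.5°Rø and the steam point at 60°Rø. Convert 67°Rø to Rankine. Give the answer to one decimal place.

Linear interpolation between the fixed points: C = (67 - 7.5) × 100 / (60 - 7.5) = 113.3333°C.
Then 113.3333 × 1.8 + 491.67 = 695.7°R.

695.7°R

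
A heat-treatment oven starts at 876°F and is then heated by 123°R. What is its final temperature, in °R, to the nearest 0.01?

Initial temperature in Celsius: (876 - 32) × 5/9 = 468.8889°C.
The 123°R change is an interval, so only the factor 5/9 applies: +123 × 5/9 = +68.3333°C.
Final Celsius temperature: 468.8889 + 68.3333 = 537.2222°C.
In Rankine: 537.2222 × 1.8 + 491.67 = 1458.67°R.

1458.67°R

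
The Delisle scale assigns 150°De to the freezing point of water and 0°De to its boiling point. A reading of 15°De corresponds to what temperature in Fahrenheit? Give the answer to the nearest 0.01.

Linear interpolation between the fixed points: C = (15 - 150) × 100 / (0 - 150) = 90.0000°C.
Then 90.0000 × 1.8 + 32 = 194.00°F.

194.00°F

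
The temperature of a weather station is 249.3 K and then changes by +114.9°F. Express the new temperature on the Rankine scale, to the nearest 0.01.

Initial temperature in Celsius: 249.3 - 273.15 = -23.8500°C.
The 114.9°F change is an interval, so only the factor 5/9 applies: +114.9 × 5/9 = +63.8333°C.
Final Celsius temperature: -23.8500 + 63.8333 = 39.9833°C.
In Rankine: 39.9833 × 1.8 + 491.67 = 563.64°R.

563.64°R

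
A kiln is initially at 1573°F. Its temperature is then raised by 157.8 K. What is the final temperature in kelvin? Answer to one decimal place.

1287.1 K

Initial temperature in Celsius: (1573 - 32) × 5/9 = 856.1111°C.
The 157.8 K change is an interval; Kelvin and Celsius degrees are the same size, so ΔC = +157.8°C.
Final Celsius temperature: 856.1111 + 157.8000 = 1013.9111°C.
In kelvin: 1013.9111 + 273.15 = 1287.1 K.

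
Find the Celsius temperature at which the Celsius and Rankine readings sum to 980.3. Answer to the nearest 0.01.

Let C be the Celsius reading. The Rankine reading is R = 1.8·C + 491.67.
Require C + R = 980.3: (2.8)·C + 491.67 = 980.3.
C = (980.3 - 491.67) / (2.8) = 174.51.

174.51°C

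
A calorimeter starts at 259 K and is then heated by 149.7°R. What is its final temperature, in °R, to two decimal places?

Initial temperature in Celsius: 259 - 273.15 = -14.1500°C.
The 149.7°R change is an interval, so only the factor 5/9 applies: +149.7 × 5/9 = +83.1667°C.
Final Celsius temperature: -14.1500 + 83.1667 = 69.0167°C.
In Rankine: 69.0167 × 1.8 + 491.67 = 615.90°R.

615.90°R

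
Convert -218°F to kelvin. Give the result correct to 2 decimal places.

134.26 K

In Celsius: (-218 - 32) × 5/9 = -138.8889°C.
In kelvin: -138.8889 + 273.15 = 134.26 K.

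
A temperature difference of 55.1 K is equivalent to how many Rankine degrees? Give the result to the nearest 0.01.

Only the scale ratio 1.8 matters for a change in temperature.
55.1 × 1.8 = 99.18.

99.18°R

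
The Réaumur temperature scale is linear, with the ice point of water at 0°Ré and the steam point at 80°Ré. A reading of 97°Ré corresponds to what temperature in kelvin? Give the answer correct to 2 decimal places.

394.40 K

Linear interpolation between the fixed points: C = (97 - 0) × 100 / (80 - 0) = 121.2500°C.
Then 121.2500 + 273.15 = 394.40 K.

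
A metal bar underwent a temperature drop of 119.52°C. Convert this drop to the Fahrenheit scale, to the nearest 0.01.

An interval of 1°C corresponds to 1.8°F.
119.52 × 1.8 = 215.14.

215.14°F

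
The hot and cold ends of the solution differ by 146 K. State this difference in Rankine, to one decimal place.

262.8°R

An interval of 1 K corresponds to 1.8°R.
146 × 1.8 = 262.8.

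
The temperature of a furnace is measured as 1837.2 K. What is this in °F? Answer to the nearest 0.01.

2847.29°F

In Celsius: 1837.2 - 273.15 = 1564.0500°C.
In Fahrenheit: 1564.0500 × 1.8 + 32 = 2847.29°F.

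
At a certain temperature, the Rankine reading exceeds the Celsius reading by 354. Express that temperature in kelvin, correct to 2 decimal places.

101.06 K

Let x be the Rankine reading; then the Celsius reading is 5/9·x - 273.15.
(5/9·x - 273.15) - x = -354  ⇒  (-4/9)·x = -80.85  ⇒  x = 181.9125°R.
In Celsius: (181.9125 - 491.67) × 5/9 = -172.0875°C.
In kelvin: -172.0875 + 273.15 = 101.06 K.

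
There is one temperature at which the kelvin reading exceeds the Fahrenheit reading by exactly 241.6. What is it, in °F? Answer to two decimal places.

30.99°F

Let F be the Fahrenheit reading. The kelvin reading is K = 5/9·F + 255.372.
Require K - F = 241.6: (-4/9)·F + 255.372 = 241.6.
F = (241.6 - 255.372) / (-4/9) = 30.99.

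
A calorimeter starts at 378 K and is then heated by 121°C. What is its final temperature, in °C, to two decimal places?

Initial temperature in Celsius: 378 - 273.15 = 104.8500°C.
Final Celsius temperature: 104.8500 + 121.0000 = 225.8500°C.

225.85°C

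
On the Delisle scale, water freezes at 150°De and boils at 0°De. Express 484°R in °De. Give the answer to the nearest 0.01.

First in Celsius: (484 - 491.67) × 5/9 = -4.2611°C.
Linearly onto the Delisle scale: 150 + (-4.2611 / 100) × (0 - 150) = 156.39°De.

156.39°De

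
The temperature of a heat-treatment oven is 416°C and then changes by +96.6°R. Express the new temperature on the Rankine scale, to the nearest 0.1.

The 96.6°R change is an interval, so only the factor 5/9 applies: +96.6 × 5/9 = +53.6667°C.
Final Celsius temperature: 416.0000 + 53.6667 = 469.6667°C.
In Rankine: 469.6667 × 1.8 + 491.67 = 1337.1°R.

1337.1°R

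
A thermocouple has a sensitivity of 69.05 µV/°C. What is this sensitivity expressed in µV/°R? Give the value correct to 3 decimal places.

Since only a temperature interval is involved, the additive offset between the scales drops out.
A change of 1°R is a change of 5/9°C, so per °R the value is 69.05 × 5/9 = 38.361.

38.361 µV/°R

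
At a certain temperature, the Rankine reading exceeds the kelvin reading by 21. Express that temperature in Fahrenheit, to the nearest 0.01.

Let x be the Rankine reading; then the kelvin reading is 5/9·x.
(5/9·x) - x = -21  ⇒  (-4/9)·x = -21  ⇒  x = 47.2500°R.
In Celsius: (47.25 - 491.67) × 5/9 = -246.9000°C.
In Fahrenheit: -246.9000 × 1.8 + 32 = -412.42°F.

-412.42°F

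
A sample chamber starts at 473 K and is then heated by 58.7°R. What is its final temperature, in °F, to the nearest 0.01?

450.43°F

Initial temperature in Celsius: 473 - 273.15 = 199.8500°C.
The 58.7°R change is an interval, so only the factor 5/9 applies: +58.7 × 5/9 = +32.6111°C.
Final Celsius temperature: 199.8500 + 32.6111 = 232.4611°C.
In Fahrenheit: 232.4611 × 1.8 + 32 = 450.43°F.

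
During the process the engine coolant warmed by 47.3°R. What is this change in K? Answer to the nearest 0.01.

26.28 K

Only the scale ratio 5/9 matters for a change in temperature.
47.3 × 5/9 = 26.28.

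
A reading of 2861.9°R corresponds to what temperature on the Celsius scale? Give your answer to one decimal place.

1316.8°C

In Celsius: (2861.9 - 491.67) × 5/9 = 1316.7944°C.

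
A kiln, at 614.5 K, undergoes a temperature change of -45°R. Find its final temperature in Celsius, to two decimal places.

Initial temperature in Celsius: 614.5 - 273.15 = 341.3500°C.
The 45°R change is an interval, so only the factor 5/9 applies: -45 × 5/9 = -25.0000°C.
Final Celsius temperature: 341.3500 - 25.0000 = 316.3500°C.

316.35°C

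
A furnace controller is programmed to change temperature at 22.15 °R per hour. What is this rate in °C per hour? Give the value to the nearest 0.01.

The quantity depends on a temperature interval, so only the ratio of degree sizes applies; the offset between the scales is irrelevant.
A change of 1°R is a change of 5/9°C, so 22.15 × 5/9 = 12.31.

12.31 °C/hour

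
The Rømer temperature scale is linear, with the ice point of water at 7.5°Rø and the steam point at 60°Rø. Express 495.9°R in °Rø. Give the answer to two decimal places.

First in Celsius: (495.9 - 491.67) × 5/9 = 2.3500°C.
Linearly onto the Rømer scale: 7.5 + (2.3500 / 100) × (60 - 7.5) = 8.73°Rø.

8.73°Rø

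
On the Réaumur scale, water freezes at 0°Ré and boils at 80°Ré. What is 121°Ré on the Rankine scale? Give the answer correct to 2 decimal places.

763.92°R

Linear interpolation between the fixed points: C = (121 - 0) × 100 / (80 - 0) = 151.2500°C.
Then 151.2500 × 1.8 + 491.67 = 763.92°R.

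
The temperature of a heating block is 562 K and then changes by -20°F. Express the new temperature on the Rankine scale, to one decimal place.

991.6°R

Initial temperature in Celsius: 562 - 273.15 = 288.8500°C.
The 20°F change is an interval, so only the factor 5/9 applies: -20 × 5/9 = -11.1111°C.
Final Celsius temperature: 288.8500 - 11.1111 = 277.7389°C.
In Rankine: 277.7389 × 1.8 + 491.67 = 991.6°R.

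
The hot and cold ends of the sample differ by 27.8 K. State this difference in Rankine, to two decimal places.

An interval of 1 K corresponds to 1.8°R.
27.8 × 1.8 = 50.04.

50.04°R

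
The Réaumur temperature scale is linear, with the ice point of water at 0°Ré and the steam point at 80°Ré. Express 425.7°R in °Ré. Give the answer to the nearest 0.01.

-29.32°Ré

First in Celsius: (425.7 - 491.67) × 5/9 = -36.6500°C.
Linearly onto the Réaumur scale: 0 + (-36.6500 / 100) × (80 - 0) = -29.32°Ré.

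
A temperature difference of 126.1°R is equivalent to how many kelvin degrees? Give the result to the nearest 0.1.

An interval of 1°R corresponds to 5/9 K.
126.1 × 5/9 = 70.1.

70.1 K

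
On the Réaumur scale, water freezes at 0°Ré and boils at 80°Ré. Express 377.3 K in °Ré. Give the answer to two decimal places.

83.32°Ré

First in Celsius: 377.3 - 273.15 = 104.1500°C.
Linearly onto the Réaumur scale: 0 + (104.1500 / 100) × (80 - 0) = 83.32°Ré.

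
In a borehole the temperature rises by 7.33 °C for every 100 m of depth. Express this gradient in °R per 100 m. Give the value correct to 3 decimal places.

13.194 °R/100 m

The quantity depends on a temperature interval, so only the ratio of degree sizes applies; the offset between the scales is irrelevant.
A change of 1°C is a change of 1.8°R, so 7.33 × 1.8 = 13.194.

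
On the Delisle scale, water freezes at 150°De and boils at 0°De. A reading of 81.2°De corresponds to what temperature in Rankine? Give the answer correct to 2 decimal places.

Linear interpolation between the fixed points: C = (81.2 - 150) × 100 / (0 - 150) = 45.8667°C.
Then 45.8667 × 1.8 + 491.67 = 574.23°R.

574.23°R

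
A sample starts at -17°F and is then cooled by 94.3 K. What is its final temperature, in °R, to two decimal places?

Initial temperature in Celsius: (-17 - 32) × 5/9 = -27.2222°C.
The 94.3 K change is an interval; Kelvin and Celsius degrees are the same size, so ΔC = -94.3°C.
Final Celsius temperature: -27.2222 - 94.3000 = -121.5222°C.
In Rankine: -121.5222 × 1.8 + 491.67 = 272.93°R.

272.93°R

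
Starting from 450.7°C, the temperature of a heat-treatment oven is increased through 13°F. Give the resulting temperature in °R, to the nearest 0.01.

The 13°F change is an interval, so only the factor 5/9 applies: +13 × 5/9 = +7.2222°C.
Final Celsius temperature: 450.7000 + 7.2222 = 457.9222°C.
In Rankine: 457.9222 × 1.8 + 491.67 = 1315.93°R.

1315.93°R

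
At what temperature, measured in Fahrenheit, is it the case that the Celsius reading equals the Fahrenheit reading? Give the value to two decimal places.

-40.00°F

Let F be the Fahrenheit reading. The Celsius reading is C = 5/9·F - 17.7778.
Set C = F: 5/9·F - 17.7778 = F.
(-4/9)·F = 17.7778  ⇒  F = -40.00.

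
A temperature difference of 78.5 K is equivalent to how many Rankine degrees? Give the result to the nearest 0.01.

Only the scale ratio 1.8 matters for a change in temperature.
78.5 × 1.8 = 141.30.

141.30°R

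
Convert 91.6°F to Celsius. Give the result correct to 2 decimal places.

33.11°C

In Celsius: (91.6 - 32) × 5/9 = 33.1111°C.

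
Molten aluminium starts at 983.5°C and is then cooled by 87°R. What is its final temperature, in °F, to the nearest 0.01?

The 87°R change is an interval, so only the factor 5/9 applies: -87 × 5/9 = -48.3333°C.
Final Celsius temperature: 983.5000 - 48.3333 = 935.1667°C.
In Fahrenheit: 935.1667 × 1.8 + 32 = 1715.30°F.

1715.30°F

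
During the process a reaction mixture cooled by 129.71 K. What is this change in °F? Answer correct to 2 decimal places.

233.48°F

An interval of 1 K corresponds to 1.8°F.
129.71 × 1.8 = 233.48.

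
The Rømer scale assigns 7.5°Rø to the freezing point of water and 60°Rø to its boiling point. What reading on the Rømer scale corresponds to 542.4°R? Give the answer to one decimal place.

22.3°Rø

First in Celsius: (542.4 - 491.67) × 5/9 = 28.1833°C.
Linearly onto the Rømer scale: 7.5 + (28.1833 / 100) × (60 - 7.5) = 22.3°Rø.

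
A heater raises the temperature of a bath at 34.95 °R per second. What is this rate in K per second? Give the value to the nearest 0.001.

Since only a temperature interval is involved, the additive offset between the scales drops out.
A change of 1°R is a change of 5/9 K, so 34.95 × 5/9 = 19.417.

19.417 K/second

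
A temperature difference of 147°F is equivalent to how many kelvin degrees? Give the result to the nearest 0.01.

81.67 K

Only the scale ratio 5/9 matters for a change in temperature.
147 × 5/9 = 81.67.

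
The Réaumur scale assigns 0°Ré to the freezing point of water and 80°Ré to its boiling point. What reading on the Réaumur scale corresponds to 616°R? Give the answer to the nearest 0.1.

55.3°Ré

First in Celsius: (616 - 491.67) × 5/9 = 69.0722°C.
Linearly onto the Réaumur scale: 0 + (69.0722 / 100) × (80 - 0) = 55.3°Ré.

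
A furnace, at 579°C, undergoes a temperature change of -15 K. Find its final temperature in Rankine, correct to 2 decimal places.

1506.87°R

The 15 K change is an interval; Kelvin and Celsius degrees are the same size, so ΔC = -15°C.
Final Celsius temperature: 579.0000 - 15.0000 = 564.0000°C.
In Rankine: 564.0000 × 1.8 + 491.67 = 1506.87°R.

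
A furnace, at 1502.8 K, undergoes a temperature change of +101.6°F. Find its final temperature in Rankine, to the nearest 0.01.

2806.64°R

Initial temperature in Celsius: 1502.8 - 273.15 = 1229.6500°C.
The 101.6°F change is an interval, so only the factor 5/9 applies: +101.6 × 5/9 = +56.4444°C.
Final Celsius temperature: 1229.6500 + 56.4444 = 1286.0944°C.
In Rankine: 1286.0944 × 1.8 + 491.67 = 2806.64°R.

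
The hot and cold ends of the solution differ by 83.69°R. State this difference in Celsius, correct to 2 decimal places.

Only the scale ratio 5/9 matters for a change in temperature.
83.69 × 5/9 = 46.49.

46.49°C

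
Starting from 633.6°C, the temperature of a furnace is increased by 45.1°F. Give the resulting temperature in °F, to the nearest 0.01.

1217.58°F

The 45.1°F change is an interval, so only the factor 5/9 applies: +45.1 × 5/9 = +25.0556°C.
Final Celsius temperature: 633.6000 + 25.0556 = 658.6556°C.
In Fahrenheit: 658.6556 × 1.8 + 32 = 1217.58°F.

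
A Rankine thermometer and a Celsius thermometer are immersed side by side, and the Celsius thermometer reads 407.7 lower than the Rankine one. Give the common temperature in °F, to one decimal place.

-156.9°F

Let x be the Rankine reading; then the Celsius reading is 5/9·x - 273.15.
(5/9·x - 273.15) - x = -407.7  ⇒  (-4/9)·x = -134.55  ⇒  x = 302.7375°R.
In Celsius: (302.7375 - 491.67) × 5/9 = -104.9625°C.
In Fahrenheit: -104.9625 × 1.8 + 32 = -156.9°F.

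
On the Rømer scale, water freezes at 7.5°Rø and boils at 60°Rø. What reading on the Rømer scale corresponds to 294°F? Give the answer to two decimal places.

First in Celsius: (294 - 32) × 5/9 = 145.5556°C.
Linearly onto the Rømer scale: 7.5 + (145.5556 / 100) × (60 - 7.5) = 83.92°Rø.

83.92°Rø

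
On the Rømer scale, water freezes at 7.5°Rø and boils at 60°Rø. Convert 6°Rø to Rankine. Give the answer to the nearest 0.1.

Linear interpolation between the fixed points: C = (6 - 7.5) × 100 / (60 - 7.5) = -2.8571°C.
Then -2.8571 × 1.8 + 491.67 = 486.5°R.

486.5°R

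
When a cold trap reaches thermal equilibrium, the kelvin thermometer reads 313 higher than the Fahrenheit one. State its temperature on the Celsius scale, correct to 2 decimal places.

Let x be the Fahrenheit reading; then the kelvin reading is 5/9·x + 255.372.
(5/9·x + 255.372) - x = 313  ⇒  (-4/9)·x = 57.6278  ⇒  x = -129.6625°F.
In Celsius: (-129.6625 - 32) × 5/9 = -89.81°C.

-89.81°C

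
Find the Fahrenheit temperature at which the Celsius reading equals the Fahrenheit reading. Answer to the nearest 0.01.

-40.00°F

Let F be the Fahrenheit reading. The Celsius reading is C = 5/9·F - 17.7778.
Set C = F: 5/9·F - 17.7778 = F.
(-4/9)·F = 17.7778  ⇒  F = -40.00.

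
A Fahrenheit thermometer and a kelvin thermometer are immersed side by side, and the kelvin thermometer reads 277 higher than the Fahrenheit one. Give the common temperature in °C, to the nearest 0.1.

-44.8°C

Let x be the Fahrenheit reading; then the kelvin reading is 5/9·x + 255.372.
(5/9·x + 255.372) - x = 277  ⇒  (-4/9)·x = 21.6278  ⇒  x = -48.6625°F.
In Celsius: (-48.6625 - 32) × 5/9 = -44.8°C.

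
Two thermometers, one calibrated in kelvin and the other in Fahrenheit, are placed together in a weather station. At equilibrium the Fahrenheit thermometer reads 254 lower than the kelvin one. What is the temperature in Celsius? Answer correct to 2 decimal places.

-16.06°C

Let x be the kelvin reading; then the Fahrenheit reading is 1.8·x - 459.67.
(1.8·x - 459.67) - x = -254  ⇒  (0.8)·x = 205.67  ⇒  x = 257.0875 K.
In Celsius: 257.0875 - 273.15 = -16.06°C.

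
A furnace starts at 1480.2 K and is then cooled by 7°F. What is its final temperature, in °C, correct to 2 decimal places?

Initial temperature in Celsius: 1480.2 - 273.15 = 1207.0500°C.
The 7°F change is an interval, so only the factor 5/9 applies: -7 × 5/9 = -3.8889°C.
Final Celsius temperature: 1207.0500 - 3.8889 = 1203.1611°C.

1203.16°C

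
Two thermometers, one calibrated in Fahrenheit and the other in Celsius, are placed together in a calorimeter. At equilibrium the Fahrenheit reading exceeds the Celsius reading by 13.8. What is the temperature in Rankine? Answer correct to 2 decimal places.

450.72°R

Let x be the Fahrenheit reading; then the Celsius reading is 5/9·x - 17.7778.
(5/9·x - 17.7778) - x = -13.8  ⇒  (-4/9)·x = 3.97778  ⇒  x = -8.9500°F.
In Celsius: (-8.95 - 32) × 5/9 = -22.7500°C.
In Rankine: -22.7500 × 1.8 + 491.67 = 450.72°R.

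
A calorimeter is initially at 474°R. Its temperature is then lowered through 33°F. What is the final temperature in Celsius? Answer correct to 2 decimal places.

-28.15°C

Initial temperature in Celsius: (474 - 491.67) × 5/9 = -9.8167°C.
The 33°F change is an interval, so only the factor 5/9 applies: -33 × 5/9 = -18.3333°C.
Final Celsius temperature: -9.8167 - 18.3333 = -28.1500°C.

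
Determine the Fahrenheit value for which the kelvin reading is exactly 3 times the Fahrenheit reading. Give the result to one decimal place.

Let F be the Fahrenheit reading. The kelvin reading is K = 5/9·F + 255.372.
Require K = 3·F: 5/9·F + 255.372 = 3·F.
(-22/9)·F = -255.372  ⇒  F = 104.5.

104.5°F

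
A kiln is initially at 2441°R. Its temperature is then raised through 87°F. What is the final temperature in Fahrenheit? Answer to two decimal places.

Initial temperature in Celsius: (2441 - 491.67) × 5/9 = 1082.9611°C.
The 87°F change is an interval, so only the factor 5/9 applies: +87 × 5/9 = +48.3333°C.
Final Celsius temperature: 1082.9611 + 48.3333 = 1131.2944°C.
In Fahrenheit: 1131.2944 × 1.8 + 32 = 2068.33°F.

2068.33°F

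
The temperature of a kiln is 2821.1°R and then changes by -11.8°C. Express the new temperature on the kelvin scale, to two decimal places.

1555.48 K

Initial temperature in Celsius: (2821.1 - 491.67) × 5/9 = 1294.1278°C.
Final Celsius temperature: 1294.1278 - 11.8000 = 1282.3278°C.
In kelvin: 1282.3278 + 273.15 = 1555.48 K.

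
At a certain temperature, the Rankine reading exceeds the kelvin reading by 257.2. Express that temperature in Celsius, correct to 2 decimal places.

Let x be the kelvin reading; then the Rankine reading is 1.8·x.
(1.8·x) - x = 257.2  ⇒  (0.8)·x = 257.2  ⇒  x = 321.5000 K.
In Celsius: 321.5 - 273.15 = 48.35°C.

48.35°C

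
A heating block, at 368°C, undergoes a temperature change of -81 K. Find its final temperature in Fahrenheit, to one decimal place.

548.6°F

The 81 K change is an interval; Kelvin and Celsius degrees are the same size, so ΔC = -81°C.
Final Celsius temperature: 368.0000 - 81.0000 = 287.0000°C.
In Fahrenheit: 287.0000 × 1.8 + 32 = 548.6°F.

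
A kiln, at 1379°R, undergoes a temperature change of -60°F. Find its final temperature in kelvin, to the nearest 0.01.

732.78 K

Initial temperature in Celsius: (1379 - 491.67) × 5/9 = 492.9611°C.
The 60°F change is an interval, so only the factor 5/9 applies: -60 × 5/9 = -33.3333°C.
Final Celsius temperature: 492.9611 - 33.3333 = 459.6278°C.
In kelvin: 459.6278 + 273.15 = 732.78 K.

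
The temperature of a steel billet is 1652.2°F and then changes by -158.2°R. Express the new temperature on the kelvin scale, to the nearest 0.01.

Initial temperature in Celsius: (1652.2 - 32) × 5/9 = 900.1111°C.
The 158.2°R change is an interval, so only the factor 5/9 applies: -158.2 × 5/9 = -87.8889°C.
Final Celsius temperature: 900.1111 - 87.8889 = 812.2222°C.
In kelvin: 812.2222 + 273.15 = 1085.37 K.

1085.37 K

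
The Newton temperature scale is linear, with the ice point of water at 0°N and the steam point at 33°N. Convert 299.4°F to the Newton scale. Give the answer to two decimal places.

First in Celsius: (299.4 - 32) × 5/9 = 148.5556°C.
Linearly onto the Newton scale: 0 + (148.5556 / 100) × (33 - 0) = 49.02°N.

49.02°N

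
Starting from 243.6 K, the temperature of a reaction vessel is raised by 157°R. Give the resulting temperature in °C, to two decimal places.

Initial temperature in Celsius: 243.6 - 273.15 = -29.5500°C.
The 157°R change is an interval, so only the factor 5/9 applies: +157 × 5/9 = +87.2222°C.
Final Celsius temperature: -29.5500 + 87.2222 = 57.6722°C.

57.67°C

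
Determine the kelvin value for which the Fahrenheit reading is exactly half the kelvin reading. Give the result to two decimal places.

Let K be the kelvin reading. The Fahrenheit reading is F = 1.8·K - 459.67.
Require F = 0.5·K: 1.8·K - 459.67 = 0.5·K.
(1.3)·K = 459.67  ⇒  K = 353.59.

353.59 K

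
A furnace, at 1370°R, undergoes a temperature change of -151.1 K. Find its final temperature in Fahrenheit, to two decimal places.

638.35°F

Initial temperature in Celsius: (1370 - 491.67) × 5/9 = 487.9611°C.
The 151.1 K change is an interval; Kelvin and Celsius degrees are the same size, so ΔC = -151.1°C.
Final Celsius temperature: 487.9611 - 151.1000 = 336.8611°C.
In Fahrenheit: 336.8611 × 1.8 + 32 = 638.35°F.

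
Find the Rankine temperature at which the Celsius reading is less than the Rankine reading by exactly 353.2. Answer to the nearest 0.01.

180.11°R

Let R be the Rankine reading. The Celsius reading is C = 5/9·R - 273.15.
Require C - R = -353.2: (-4/9)·R - 273.15 = -353.2.
R = (-353.2 + 273.15) / (-4/9) = 180.11.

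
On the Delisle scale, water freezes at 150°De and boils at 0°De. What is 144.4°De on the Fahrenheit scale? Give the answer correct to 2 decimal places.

38.72°F

Linear interpolation between the fixed points: C = (144.4 - 150) × 100 / (0 - 150) = 3.7333°C.
Then 3.7333 × 1.8 + 32 = 38.72°F.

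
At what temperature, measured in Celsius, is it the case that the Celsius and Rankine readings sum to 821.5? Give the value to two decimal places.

117.80°C

Let C be the Celsius reading. The Rankine reading is R = 1.8·C + 491.67.
Require C + R = 821.5: (2.8)·C + 491.67 = 821.5.
C = (821.5 - 491.67) / (2.8) = 117.80.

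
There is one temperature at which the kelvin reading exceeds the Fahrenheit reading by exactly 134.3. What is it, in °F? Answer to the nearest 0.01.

Let F be the Fahrenheit reading. The kelvin reading is K = 5/9·F + 255.372.
Require K - F = 134.3: (-4/9)·F + 255.372 = 134.3.
F = (134.3 - 255.372) / (-4/9) = 272.41.

272.41°F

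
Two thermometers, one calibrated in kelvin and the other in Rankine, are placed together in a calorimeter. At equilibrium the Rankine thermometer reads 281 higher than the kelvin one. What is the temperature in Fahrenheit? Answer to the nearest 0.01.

172.58°F

Let x be the kelvin reading; then the Rankine reading is 1.8·x.
(1.8·x) - x = 281  ⇒  (0.8)·x = 281  ⇒  x = 351.2500 K.
In Celsius: 351.25 - 273.15 = 78.1000°C.
In Fahrenheit: 78.1000 × 1.8 + 32 = 172.58°F.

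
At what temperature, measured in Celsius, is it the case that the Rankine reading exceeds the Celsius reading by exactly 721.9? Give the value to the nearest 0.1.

Let C be the Celsius reading. The Rankine reading is R = 1.8·C + 491.67.
Require R - C = 721.9: (0.8)·C + 491.67 = 721.9.
C = (721.9 - 491.67) / (0.8) = 287.8.

287.8°C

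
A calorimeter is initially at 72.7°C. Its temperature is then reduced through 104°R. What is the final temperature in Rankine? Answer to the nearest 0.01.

518.53°R

The 104°R change is an interval, so only the factor 5/9 applies: -104 × 5/9 = -57.7778°C.
Final Celsius temperature: 72.7000 - 57.7778 = 14.9222°C.
In Rankine: 14.9222 × 1.8 + 491.67 = 518.53°R.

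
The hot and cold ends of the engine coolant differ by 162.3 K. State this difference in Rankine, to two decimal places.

292.14°R

For a temperature interval the offset drops out; only the factor 1.8 applies.
162.3 × 1.8 = 292.14.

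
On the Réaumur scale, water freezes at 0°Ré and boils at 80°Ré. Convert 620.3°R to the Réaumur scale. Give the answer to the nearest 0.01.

First in Celsius: (620.3 - 491.67) × 5/9 = 71.4611°C.
Linearly onto the Réaumur scale: 0 + (71.4611 / 100) × (80 - 0) = 57.17°Ré.

57.17°Ré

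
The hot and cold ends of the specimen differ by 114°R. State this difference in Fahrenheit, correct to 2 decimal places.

Rankine and Fahrenheit degrees are the same size, so the interval is unchanged: 114.00.

114.00°F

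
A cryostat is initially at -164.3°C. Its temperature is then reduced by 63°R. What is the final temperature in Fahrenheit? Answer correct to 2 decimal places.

-326.74°F

The 63°R change is an interval, so only the factor 5/9 applies: -63 × 5/9 = -35.0000°C.
Final Celsius temperature: -164.3000 - 35.0000 = -199.3000°C.
In Fahrenheit: -199.3000 × 1.8 + 32 = -326.74°F.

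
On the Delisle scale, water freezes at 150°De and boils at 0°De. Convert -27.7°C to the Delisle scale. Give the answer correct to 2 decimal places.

Linearly onto the Delisle scale: 150 + (-27.7000 / 100) × (0 - 150) = 191.55°De.

191.55°De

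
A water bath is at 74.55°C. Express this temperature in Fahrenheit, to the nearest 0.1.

In Fahrenheit: 74.5500 × 1.8 + 32 = 166.2°F.

166.2°F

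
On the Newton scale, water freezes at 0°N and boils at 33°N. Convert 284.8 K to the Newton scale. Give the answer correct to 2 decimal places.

First in Celsius: 284.8 - 273.15 = 11.6500°C.
Linearly onto the Newton scale: 0 + (11.6500 / 100) × (33 - 0) = 3.84°N.

3.84°N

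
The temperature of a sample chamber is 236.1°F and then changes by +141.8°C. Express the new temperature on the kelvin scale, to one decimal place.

528.3 K

Initial temperature in Celsius: (236.1 - 32) × 5/9 = 113.3889°C.
Final Celsius temperature: 113.3889 + 141.8000 = 255.1889°C.
In kelvin: 255.1889 + 273.15 = 528.3 K.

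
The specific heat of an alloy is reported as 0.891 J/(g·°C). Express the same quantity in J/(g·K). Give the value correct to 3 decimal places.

Since only a temperature interval is involved, the additive offset between the scales drops out.
A change of 1 K is a change of 1°C, so per K the value is 0.891 × 1 = 0.891.

0.891 J/(g·K)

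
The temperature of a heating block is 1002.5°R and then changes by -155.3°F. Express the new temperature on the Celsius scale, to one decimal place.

197.5°C

Initial temperature in Celsius: (1002.5 - 491.67) × 5/9 = 283.7944°C.
The 155.3°F change is an interval, so only the factor 5/9 applies: -155.3 × 5/9 = -86.2778°C.
Final Celsius temperature: 283.7944 - 86.2778 = 197.5167°C.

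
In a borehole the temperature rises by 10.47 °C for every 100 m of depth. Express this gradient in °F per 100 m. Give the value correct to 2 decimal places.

18.85 °F/100 m

Since only a temperature interval is involved, the additive offset between the scales drops out.
A change of 1°C is a change of 1.8°F, so 10.47 × 1.8 = 18.85.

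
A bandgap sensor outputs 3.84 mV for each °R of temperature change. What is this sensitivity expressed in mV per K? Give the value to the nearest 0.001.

The quantity depends on a temperature interval, so only the ratio of degree sizes applies; the offset between the scales is irrelevant.
A change of 1 K is a change of 1.8°R, so per K the value is 3.84 × 1.8 = 6.912.

6.912 mV per K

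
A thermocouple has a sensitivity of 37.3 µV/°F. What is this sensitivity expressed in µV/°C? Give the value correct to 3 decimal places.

Since only a temperature interval is involved, the additive offset between the scales drops out.
A change of 1°C is a change of 1.8°F, so per °C the value is 37.3 × 1.8 = 67.140.

67.140 µV/°C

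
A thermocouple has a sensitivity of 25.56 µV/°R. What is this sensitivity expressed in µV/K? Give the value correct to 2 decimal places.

Since only a temperature interval is involved, the additive offset between the scales drops out.
A change of 1 K is a change of 1.8°R, so per K the value is 25.56 × 1.8 = 46.01.

46.01 µV/K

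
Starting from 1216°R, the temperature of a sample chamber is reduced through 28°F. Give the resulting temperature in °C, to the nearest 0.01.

Initial temperature in Celsius: (1216 - 491.67) × 5/9 = 402.4056°C.
The 28°F change is an interval, so only the factor 5/9 applies: -28 × 5/9 = -15.5556°C.
Final Celsius temperature: 402.4056 - 15.5556 = 386.8500°C.

386.85°C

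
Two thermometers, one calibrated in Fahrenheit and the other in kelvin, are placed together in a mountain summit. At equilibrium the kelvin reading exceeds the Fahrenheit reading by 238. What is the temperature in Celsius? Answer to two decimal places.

3.94°C

Let x be the Fahrenheit reading; then the kelvin reading is 5/9·x + 255.372.
(5/9·x + 255.372) - x = 238  ⇒  (-4/9)·x = -17.3722  ⇒  x = 39.0875°F.
In Celsius: (39.0875 - 32) × 5/9 = 3.94°C.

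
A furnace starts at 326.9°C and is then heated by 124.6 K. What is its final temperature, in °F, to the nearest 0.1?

844.7°F

The 124.6 K change is an interval; Kelvin and Celsius degrees are the same size, so ΔC = +124.6°C.
Final Celsius temperature: 326.9000 + 124.6000 = 451.5000°C.
In Fahrenheit: 451.5000 × 1.8 + 32 = 844.7°F.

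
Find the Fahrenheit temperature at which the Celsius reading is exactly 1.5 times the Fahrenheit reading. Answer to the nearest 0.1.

Let F be the Fahrenheit reading. The Celsius reading is C = 5/9·F - 17.7778.
Require C = 1.5·F: 5/9·F - 17.7778 = 1.5·F.
(-17/18)·F = 17.7778  ⇒  F = -18.8.

-18.8°F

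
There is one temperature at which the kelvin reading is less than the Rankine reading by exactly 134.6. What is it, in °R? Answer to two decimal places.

302.85°R

Let R be the Rankine reading. The kelvin reading is K = 5/9·R.
Require K - R = -134.6: (-4/9)·R = -134.6.
R = (-134.6) / (-4/9) = 302.85.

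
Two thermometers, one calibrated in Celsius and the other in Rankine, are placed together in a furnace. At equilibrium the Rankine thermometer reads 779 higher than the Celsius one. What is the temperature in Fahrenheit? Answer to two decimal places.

678.49°F

Let x be the Celsius reading; then the Rankine reading is 1.8·x + 491.67.
(1.8·x + 491.67) - x = 779  ⇒  (0.8)·x = 287.33  ⇒  x = 359.1625°C.
In Fahrenheit: 359.1625 × 1.8 + 32 = 678.49°F.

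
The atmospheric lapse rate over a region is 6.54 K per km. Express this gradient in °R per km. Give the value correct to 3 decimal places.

11.772 °R/km

The quantity depends on a temperature interval, so only the ratio of degree sizes applies; the offset between the scales is irrelevant.
A change of 1 K is a change of 1.8°R, so 6.54 × 1.8 = 11.772.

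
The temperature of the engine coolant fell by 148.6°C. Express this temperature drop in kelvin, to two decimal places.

148.60 K

Celsius and kelvin degrees are the same size, so the interval is unchanged: 148.60.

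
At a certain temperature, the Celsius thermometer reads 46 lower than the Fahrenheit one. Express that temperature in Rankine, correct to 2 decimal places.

523.17°R

Let x be the Fahrenheit reading; then the Celsius reading is 5/9·x - 17.7778.
(5/9·x - 17.7778) - x = -46  ⇒  (-4/9)·x = -28.2222  ⇒  x = 63.5000°F.
In Celsius: (63.5 - 32) × 5/9 = 17.5000°C.
In Rankine: 17.5000 × 1.8 + 491.67 = 523.17°R.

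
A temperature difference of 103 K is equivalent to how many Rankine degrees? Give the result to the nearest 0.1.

An interval of 1 K corresponds to 1.8°R.
103 × 1.8 = 185.4.

185.4°R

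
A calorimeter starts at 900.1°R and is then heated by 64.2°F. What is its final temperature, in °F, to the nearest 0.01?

Initial temperature in Celsius: (900.1 - 491.67) × 5/9 = 226.9056°C.
The 64.2°F change is an interval, so only the factor 5/9 applies: +64.2 × 5/9 = +35.6667°C.
Final Celsius temperature: 226.9056 + 35.6667 = 262.5722°C.
In Fahrenheit: 262.5722 × 1.8 + 32 = 504.63°F.

504.63°F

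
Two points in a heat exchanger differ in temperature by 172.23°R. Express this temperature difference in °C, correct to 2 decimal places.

95.68°C

For a temperature interval the offset drops out; only the factor 5/9 applies.
172.23 × 5/9 = 95.68.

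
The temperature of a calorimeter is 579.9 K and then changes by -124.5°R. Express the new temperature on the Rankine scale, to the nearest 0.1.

919.3°R

Initial temperature in Celsius: 579.9 - 273.15 = 306.7500°C.
The 124.5°R change is an interval, so only the factor 5/9 applies: -124.5 × 5/9 = -69.1667°C.
Final Celsius temperature: 306.7500 - 69.1667 = 237.5833°C.
In Rankine: 237.5833 × 1.8 + 491.67 = 919.3°R.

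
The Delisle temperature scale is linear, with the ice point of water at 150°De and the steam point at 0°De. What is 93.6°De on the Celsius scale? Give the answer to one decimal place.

Linear interpolation between the fixed points: C = (93.6 - 150) × 100 / (0 - 150) = 37.6000°C.

37.6°C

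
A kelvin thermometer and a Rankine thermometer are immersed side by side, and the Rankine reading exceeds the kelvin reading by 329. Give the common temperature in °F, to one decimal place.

Let x be the kelvin reading; then the Rankine reading is 1.8·x.
(1.8·x) - x = 329  ⇒  (0.8)·x = 329  ⇒  x = 411.2500 K.
In Celsius: 411.25 - 273.15 = 138.1000°C.
In Fahrenheit: 138.1000 × 1.8 + 32 = 280.6°F.

280.6°F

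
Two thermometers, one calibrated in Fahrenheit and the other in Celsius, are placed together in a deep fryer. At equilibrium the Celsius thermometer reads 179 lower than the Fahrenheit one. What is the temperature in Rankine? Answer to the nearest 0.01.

822.42°R

Let x be the Fahrenheit reading; then the Celsius reading is 5/9·x - 17.7778.
(5/9·x - 17.7778) - x = -179  ⇒  (-4/9)·x = -161.222  ⇒  x = 362.7500°F.
In Celsius: (362.75 - 32) × 5/9 = 183.7500°C.
In Rankine: 183.7500 × 1.8 + 491.67 = 822.42°R.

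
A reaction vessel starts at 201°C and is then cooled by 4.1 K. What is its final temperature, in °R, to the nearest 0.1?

The 4.1 K change is an interval; Kelvin and Celsius degrees are the same size, so ΔC = -4.1°C.
Final Celsius temperature: 201.0000 - 4.1000 = 196.9000°C.
In Rankine: 196.9000 × 1.8 + 491.67 = 846.1°R.

846.1°R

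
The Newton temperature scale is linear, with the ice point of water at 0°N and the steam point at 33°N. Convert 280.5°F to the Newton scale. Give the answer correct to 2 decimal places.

First in Celsius: (280.5 - 32) × 5/9 = 138.0556°C.
Linearly onto the Newton scale: 0 + (138.0556 / 100) × (33 - 0) = 45.56°N.

45.56°N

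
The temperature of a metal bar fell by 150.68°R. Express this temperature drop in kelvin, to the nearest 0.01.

Only the scale ratio 5/9 matters for a change in temperature.
150.68 × 5/9 = 83.71.

83.71 K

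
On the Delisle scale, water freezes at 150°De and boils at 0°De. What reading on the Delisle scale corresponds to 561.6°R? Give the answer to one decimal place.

First in Celsius: (561.6 - 491.67) × 5/9 = 38.8500°C.
Linearly onto the Delisle scale: 150 + (38.8500 / 100) × (0 - 150) = 91.7°De.

91.7°De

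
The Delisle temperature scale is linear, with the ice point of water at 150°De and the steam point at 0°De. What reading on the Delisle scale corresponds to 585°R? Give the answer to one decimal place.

72.2°De

First in Celsius: (585 - 491.67) × 5/9 = 51.8500°C.
Linearly onto the Delisle scale: 150 + (51.8500 / 100) × (0 - 150) = 72.2°De.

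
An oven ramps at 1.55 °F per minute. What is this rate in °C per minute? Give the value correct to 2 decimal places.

0.86 °C/minute

The quantity depends on a temperature interval, so only the ratio of degree sizes applies; the offset between the scales is irrelevant.
A change of 1°F is a change of 5/9°C, so 1.55 × 5/9 = 0.86.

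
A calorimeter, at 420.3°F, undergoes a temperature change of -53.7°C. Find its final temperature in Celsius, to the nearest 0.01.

Initial temperature in Celsius: (420.3 - 32) × 5/9 = 215.7222°C.
Final Celsius temperature: 215.7222 - 53.7000 = 162.0222°C.

162.02°C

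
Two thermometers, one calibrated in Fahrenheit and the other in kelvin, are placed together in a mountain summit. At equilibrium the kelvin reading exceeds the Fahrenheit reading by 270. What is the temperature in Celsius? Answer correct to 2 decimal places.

-36.06°C

Let x be the Fahrenheit reading; then the kelvin reading is 5/9·x + 255.372.
(5/9·x + 255.372) - x = 270  ⇒  (-4/9)·x = 14.6278  ⇒  x = -32.9125°F.
In Celsius: (-32.9125 - 32) × 5/9 = -36.06°C.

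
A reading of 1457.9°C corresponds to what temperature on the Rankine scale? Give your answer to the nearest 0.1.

In Rankine: 1457.9000 × 1.8 + 491.67 = 3115.9°R.

3115.9°R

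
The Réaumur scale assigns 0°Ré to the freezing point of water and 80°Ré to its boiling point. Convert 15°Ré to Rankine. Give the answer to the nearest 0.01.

Linear interpolation between the fixed points: C = (15 - 0) × 100 / (80 - 0) = 18.7500°C.
Then 18.7500 × 1.8 + 491.67 = 525.42°R.

525.42°R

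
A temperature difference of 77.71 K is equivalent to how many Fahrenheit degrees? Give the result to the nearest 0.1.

139.9°F

An interval of 1 K corresponds to 1.8°F.
77.71 × 1.8 = 139.9.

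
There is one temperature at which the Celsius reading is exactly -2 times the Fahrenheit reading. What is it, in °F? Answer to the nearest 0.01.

Let F be the Fahrenheit reading. The Celsius reading is C = 5/9·F - 17.7778.
Require C = -2·F: 5/9·F - 17.7778 = -2·F.
(23/9)·F = 17.7778  ⇒  F = 6.96.

6.96°F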